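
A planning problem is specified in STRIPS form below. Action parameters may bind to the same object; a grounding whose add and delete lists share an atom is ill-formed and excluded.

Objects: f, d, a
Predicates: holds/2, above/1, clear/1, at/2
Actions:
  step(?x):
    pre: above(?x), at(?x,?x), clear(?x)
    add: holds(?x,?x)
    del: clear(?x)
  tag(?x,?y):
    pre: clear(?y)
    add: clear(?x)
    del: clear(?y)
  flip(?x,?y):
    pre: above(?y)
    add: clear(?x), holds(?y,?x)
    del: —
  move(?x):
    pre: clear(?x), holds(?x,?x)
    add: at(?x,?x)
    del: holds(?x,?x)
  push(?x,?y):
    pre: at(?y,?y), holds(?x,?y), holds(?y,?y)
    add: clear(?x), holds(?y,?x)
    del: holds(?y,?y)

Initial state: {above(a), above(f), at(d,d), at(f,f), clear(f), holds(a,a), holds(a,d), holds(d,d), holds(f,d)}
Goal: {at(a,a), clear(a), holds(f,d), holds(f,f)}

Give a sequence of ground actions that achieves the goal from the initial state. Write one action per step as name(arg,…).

step(f); flip(a,f); move(a)

1. step(f)  →  {above(a), above(f), at(d,d), at(f,f), holds(a,a), holds(a,d), holds(d,d), holds(f,d), holds(f,f)}
2. flip(a,f)  →  {above(a), above(f), at(d,d), at(f,f), clear(a), holds(a,a), holds(a,d), holds(d,d), holds(f,a), holds(f,d), holds(f,f)}
3. move(a)  →  {above(a), above(f), at(a,a), at(d,d), at(f,f), clear(a), holds(a,d), holds(d,d), holds(f,a), holds(f,d), holds(f,f)}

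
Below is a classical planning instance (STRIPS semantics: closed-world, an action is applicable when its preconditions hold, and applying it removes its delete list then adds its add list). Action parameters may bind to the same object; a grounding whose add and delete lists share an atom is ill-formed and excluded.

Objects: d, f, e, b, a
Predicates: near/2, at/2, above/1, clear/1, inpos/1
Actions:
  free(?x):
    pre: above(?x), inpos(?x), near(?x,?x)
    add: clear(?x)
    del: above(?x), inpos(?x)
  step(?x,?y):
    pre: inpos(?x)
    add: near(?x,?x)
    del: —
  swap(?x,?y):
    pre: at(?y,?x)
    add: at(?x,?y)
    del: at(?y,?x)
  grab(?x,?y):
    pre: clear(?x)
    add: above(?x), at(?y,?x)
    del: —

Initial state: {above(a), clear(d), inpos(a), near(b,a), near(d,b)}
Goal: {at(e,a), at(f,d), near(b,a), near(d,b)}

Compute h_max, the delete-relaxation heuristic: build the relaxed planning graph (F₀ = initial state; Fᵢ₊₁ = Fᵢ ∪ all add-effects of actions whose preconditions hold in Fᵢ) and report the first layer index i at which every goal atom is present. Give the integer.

3

F0 = init (5 atoms)
F1 = F0 ∪ {above(d), at(a,d), at(b,d), at(d,d), at(e,d), at(f,d), near(a,a)}  (12 atoms)
F2 = F1 ∪ {at(d,a), at(d,b), at(d,e), at(d,f), clear(a)}  (17 atoms)
F3 = F2 ∪ {at(a,a), at(b,a), at(e,a), at(f,a)}  (21 atoms)
goal ⊆ F3  ⇒  h_max = 3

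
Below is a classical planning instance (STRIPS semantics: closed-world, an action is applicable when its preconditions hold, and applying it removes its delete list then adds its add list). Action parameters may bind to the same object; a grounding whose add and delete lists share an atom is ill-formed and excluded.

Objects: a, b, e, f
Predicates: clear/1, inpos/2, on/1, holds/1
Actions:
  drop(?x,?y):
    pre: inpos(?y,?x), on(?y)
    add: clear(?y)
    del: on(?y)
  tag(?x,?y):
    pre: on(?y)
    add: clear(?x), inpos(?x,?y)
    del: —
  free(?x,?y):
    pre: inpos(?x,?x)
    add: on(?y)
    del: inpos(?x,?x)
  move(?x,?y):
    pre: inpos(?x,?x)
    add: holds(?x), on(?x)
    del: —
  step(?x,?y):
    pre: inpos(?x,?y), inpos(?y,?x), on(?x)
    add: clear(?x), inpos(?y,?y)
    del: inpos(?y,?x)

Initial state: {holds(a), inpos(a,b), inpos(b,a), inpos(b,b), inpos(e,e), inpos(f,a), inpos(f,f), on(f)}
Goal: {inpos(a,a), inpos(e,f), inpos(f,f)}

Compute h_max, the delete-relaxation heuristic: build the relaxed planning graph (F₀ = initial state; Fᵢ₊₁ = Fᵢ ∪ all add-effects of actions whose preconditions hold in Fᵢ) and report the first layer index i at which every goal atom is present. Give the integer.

2

F0 = init (8 atoms)
F1 = F0 ∪ {clear(a), clear(b), clear(e), clear(f), holds(b), holds(e), holds(f), inpos(a,f), inpos(b,f), inpos(e,f), on(a), on(b), on(e)}  (21 atoms)
F2 = F1 ∪ {inpos(a,a), inpos(a,e), inpos(b,e), inpos(e,a), inpos(e,b), inpos(f,b), inpos(f,e)}  (28 atoms)
goal ⊆ F2  ⇒  h_max = 2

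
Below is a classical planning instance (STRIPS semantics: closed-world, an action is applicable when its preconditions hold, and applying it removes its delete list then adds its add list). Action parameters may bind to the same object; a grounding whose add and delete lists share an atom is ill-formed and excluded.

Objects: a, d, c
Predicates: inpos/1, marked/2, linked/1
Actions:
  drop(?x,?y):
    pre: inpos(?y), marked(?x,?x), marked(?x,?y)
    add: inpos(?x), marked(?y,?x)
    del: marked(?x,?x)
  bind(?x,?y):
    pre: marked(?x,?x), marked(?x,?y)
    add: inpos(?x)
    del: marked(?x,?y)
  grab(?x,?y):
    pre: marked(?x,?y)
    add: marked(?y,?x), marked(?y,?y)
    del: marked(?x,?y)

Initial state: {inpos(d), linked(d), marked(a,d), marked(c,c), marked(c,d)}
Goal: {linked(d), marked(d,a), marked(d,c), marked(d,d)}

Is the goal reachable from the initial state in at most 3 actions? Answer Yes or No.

1. drop(c,d)  →  {inpos(c), inpos(d), linked(d), marked(a,d), marked(c,d), marked(d,c)}
2. grab(a,d)  →  {inpos(c), inpos(d), linked(d), marked(c,d), marked(d,a), marked(d,c), marked(d,d)}
optimal plan length = 2; 2 ≤ 3

Yes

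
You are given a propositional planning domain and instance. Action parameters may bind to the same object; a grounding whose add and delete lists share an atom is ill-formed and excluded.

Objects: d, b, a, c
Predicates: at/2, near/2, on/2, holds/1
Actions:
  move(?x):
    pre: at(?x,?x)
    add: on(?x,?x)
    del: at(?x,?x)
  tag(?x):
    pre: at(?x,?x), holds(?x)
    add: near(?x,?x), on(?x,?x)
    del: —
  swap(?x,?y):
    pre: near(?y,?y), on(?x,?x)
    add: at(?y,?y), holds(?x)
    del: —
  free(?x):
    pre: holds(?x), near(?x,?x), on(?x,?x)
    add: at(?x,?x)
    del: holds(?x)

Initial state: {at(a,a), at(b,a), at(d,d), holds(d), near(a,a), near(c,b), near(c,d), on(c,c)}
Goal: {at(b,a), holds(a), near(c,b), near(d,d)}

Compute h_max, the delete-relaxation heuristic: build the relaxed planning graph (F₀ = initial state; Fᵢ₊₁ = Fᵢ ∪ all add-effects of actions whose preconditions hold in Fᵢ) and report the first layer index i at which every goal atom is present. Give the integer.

F0 = init (8 atoms)
F1 = F0 ∪ {holds(c), near(d,d), on(a,a), on(d,d)}  (12 atoms)
F2 = F1 ∪ {holds(a)}  (13 atoms)
goal ⊆ F2  ⇒  h_max = 2

2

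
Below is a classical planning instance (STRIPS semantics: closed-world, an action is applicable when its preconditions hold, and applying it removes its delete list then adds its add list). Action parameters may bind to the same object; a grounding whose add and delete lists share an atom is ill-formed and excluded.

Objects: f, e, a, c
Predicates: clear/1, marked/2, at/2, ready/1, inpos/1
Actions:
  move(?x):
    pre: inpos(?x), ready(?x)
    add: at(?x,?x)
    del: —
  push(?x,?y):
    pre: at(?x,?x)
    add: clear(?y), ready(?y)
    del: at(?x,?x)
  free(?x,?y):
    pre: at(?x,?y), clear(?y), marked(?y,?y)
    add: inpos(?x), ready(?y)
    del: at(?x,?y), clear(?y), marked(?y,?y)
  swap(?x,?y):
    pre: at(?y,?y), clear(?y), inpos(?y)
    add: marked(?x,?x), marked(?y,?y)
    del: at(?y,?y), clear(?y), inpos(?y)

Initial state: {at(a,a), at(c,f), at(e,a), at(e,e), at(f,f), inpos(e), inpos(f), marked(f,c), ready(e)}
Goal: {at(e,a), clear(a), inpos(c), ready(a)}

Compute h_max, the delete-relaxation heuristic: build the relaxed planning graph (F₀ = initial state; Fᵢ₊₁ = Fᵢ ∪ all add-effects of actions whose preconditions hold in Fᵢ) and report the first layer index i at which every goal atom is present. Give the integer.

3

F0 = init (9 atoms)
F1 = F0 ∪ {clear(a), clear(c), clear(e), clear(f), ready(a), ready(c), ready(f)}  (16 atoms)
F2 = F1 ∪ {marked(a,a), marked(c,c), marked(e,e), marked(f,f)}  (20 atoms)
F3 = F2 ∪ {inpos(a), inpos(c)}  (22 atoms)
goal ⊆ F3  ⇒  h_max = 3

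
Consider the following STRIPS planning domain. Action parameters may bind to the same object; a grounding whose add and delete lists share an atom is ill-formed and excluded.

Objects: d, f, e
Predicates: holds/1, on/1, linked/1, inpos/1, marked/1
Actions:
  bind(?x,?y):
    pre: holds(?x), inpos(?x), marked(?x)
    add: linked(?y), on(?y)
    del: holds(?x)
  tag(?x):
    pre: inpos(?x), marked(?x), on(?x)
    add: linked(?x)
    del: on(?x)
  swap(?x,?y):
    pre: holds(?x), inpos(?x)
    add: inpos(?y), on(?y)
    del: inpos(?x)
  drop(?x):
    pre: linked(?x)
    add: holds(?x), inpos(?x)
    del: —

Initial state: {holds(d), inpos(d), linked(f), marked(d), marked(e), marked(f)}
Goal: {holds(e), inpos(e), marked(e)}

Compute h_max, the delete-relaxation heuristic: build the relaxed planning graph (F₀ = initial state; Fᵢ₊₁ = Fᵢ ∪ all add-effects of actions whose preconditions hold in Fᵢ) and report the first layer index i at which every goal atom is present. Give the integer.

2

F0 = init (6 atoms)
F1 = F0 ∪ {holds(f), inpos(e), inpos(f), linked(d), linked(e), on(d), on(e), on(f)}  (14 atoms)
F2 = F1 ∪ {holds(e)}  (15 atoms)
goal ⊆ F2  ⇒  h_max = 2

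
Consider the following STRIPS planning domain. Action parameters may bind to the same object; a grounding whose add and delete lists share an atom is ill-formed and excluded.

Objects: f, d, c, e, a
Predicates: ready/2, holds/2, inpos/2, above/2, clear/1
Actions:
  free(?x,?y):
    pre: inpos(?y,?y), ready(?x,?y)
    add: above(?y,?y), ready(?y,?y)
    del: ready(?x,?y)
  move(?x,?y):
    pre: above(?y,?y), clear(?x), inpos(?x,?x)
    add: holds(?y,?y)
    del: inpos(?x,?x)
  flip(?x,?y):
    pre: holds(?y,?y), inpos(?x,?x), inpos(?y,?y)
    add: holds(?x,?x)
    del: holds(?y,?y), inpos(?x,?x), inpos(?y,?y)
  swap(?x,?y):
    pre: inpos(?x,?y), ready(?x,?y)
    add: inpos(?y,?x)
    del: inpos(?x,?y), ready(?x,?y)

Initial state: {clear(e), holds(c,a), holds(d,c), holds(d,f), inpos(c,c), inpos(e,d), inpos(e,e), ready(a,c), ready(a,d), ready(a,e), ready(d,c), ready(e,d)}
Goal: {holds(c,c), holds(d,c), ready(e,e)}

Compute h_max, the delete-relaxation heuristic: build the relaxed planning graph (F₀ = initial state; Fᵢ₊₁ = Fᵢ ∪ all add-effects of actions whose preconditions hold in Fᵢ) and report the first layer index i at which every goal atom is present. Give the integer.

F0 = init (12 atoms)
F1 = F0 ∪ {above(c,c), above(e,e), inpos(d,e), ready(c,c), ready(e,e)}  (17 atoms)
F2 = F1 ∪ {holds(c,c), holds(e,e)}  (19 atoms)
goal ⊆ F2  ⇒  h_max = 2

2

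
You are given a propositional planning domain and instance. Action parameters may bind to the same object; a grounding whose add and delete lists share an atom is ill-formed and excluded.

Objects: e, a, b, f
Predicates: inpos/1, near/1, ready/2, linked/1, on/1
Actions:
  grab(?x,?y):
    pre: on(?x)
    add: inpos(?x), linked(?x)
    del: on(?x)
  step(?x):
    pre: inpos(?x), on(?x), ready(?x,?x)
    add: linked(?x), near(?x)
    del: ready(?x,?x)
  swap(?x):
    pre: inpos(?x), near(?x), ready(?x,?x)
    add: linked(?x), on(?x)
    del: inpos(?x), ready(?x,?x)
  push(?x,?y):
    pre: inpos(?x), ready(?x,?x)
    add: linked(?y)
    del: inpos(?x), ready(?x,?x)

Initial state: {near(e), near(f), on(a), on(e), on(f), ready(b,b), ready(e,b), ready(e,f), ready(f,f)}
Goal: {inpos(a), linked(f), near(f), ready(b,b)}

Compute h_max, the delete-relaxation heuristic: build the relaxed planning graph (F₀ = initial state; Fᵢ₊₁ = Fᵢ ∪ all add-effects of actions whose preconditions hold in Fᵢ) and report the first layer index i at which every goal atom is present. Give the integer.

F0 = init (9 atoms)
F1 = F0 ∪ {inpos(a), inpos(e), inpos(f), linked(a), linked(e), linked(f)}  (15 atoms)
goal ⊆ F1  ⇒  h_max = 1

1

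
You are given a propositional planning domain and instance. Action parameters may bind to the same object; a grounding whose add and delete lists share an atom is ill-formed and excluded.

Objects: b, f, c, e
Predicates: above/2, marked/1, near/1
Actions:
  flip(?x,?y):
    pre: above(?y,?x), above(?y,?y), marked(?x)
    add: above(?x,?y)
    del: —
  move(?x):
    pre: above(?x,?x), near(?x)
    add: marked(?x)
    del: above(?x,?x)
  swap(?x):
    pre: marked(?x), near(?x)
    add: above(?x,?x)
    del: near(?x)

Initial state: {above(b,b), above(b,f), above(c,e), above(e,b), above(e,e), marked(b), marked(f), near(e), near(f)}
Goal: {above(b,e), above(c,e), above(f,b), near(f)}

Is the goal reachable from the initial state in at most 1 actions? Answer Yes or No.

1. flip(b,e)  →  {above(b,b), above(b,e), above(b,f), above(c,e), above(e,b), above(e,e), marked(b), marked(f), near(e), near(f)}
2. flip(f,b)  →  {above(b,b), above(b,e), above(b,f), above(c,e), above(e,b), above(e,e), above(f,b), marked(b), marked(f), near(e), near(f)}
optimal plan length = 2; 2 > 1

No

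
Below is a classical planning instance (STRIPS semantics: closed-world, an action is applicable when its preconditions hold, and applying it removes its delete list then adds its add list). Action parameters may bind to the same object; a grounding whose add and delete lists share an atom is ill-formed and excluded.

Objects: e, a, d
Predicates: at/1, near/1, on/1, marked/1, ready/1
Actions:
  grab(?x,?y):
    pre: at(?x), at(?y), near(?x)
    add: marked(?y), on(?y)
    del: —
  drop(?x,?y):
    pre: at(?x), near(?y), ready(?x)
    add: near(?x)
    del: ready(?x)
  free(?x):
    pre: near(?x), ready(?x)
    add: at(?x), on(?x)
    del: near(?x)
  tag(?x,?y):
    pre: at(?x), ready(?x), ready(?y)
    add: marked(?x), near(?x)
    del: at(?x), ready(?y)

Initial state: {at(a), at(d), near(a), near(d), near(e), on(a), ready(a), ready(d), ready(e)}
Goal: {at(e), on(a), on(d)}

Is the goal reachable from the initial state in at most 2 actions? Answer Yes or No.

1. grab(a,d)  →  {at(a), at(d), marked(d), near(a), near(d), near(e), on(a), on(d), ready(a), ready(d), ready(e)}
2. free(e)  →  {at(a), at(d), at(e), marked(d), near(a), near(d), on(a), on(d), on(e), ready(a), ready(d), ready(e)}
optimal plan length = 2; 2 ≤ 2

Yes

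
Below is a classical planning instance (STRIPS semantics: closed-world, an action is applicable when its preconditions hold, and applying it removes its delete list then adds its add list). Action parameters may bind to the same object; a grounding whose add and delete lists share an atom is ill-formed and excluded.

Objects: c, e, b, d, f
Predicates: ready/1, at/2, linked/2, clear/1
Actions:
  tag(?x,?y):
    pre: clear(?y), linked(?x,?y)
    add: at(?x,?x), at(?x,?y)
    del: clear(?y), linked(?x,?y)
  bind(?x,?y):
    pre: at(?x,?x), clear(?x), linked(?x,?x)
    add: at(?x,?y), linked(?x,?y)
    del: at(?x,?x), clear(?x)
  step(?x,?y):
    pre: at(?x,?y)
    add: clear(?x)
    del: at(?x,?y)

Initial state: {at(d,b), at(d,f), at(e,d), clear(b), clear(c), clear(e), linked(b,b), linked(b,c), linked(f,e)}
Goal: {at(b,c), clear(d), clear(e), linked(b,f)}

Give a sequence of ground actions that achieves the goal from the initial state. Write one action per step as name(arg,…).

1. tag(b,c)  →  {at(b,b), at(b,c), at(d,b), at(d,f), at(e,d), clear(b), clear(e), linked(b,b), linked(f,e)}
2. bind(b,f)  →  {at(b,c), at(b,f), at(d,b), at(d,f), at(e,d), clear(e), linked(b,b), linked(b,f), linked(f,e)}
3. step(d,b)  →  {at(b,c), at(b,f), at(d,f), at(e,d), clear(d), clear(e), linked(b,b), linked(b,f), linked(f,e)}

tag(b,c); bind(b,f); step(d,b)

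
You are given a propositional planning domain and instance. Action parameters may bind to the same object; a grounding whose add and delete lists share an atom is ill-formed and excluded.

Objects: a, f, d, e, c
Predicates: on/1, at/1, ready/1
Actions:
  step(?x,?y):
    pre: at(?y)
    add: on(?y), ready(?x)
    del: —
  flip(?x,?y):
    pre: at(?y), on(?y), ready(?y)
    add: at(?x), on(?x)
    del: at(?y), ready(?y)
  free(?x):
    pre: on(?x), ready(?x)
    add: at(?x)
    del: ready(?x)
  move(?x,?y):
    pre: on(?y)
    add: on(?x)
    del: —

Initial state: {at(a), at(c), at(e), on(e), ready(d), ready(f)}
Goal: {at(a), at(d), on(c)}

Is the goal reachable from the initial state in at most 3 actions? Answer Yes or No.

1. step(e,c)  →  {at(a), at(c), at(e), on(c), on(e), ready(d), ready(e), ready(f)}
2. flip(d,e)  →  {at(a), at(c), at(d), on(c), on(d), on(e), ready(d), ready(f)}
optimal plan length = 2; 2 ≤ 3

Yes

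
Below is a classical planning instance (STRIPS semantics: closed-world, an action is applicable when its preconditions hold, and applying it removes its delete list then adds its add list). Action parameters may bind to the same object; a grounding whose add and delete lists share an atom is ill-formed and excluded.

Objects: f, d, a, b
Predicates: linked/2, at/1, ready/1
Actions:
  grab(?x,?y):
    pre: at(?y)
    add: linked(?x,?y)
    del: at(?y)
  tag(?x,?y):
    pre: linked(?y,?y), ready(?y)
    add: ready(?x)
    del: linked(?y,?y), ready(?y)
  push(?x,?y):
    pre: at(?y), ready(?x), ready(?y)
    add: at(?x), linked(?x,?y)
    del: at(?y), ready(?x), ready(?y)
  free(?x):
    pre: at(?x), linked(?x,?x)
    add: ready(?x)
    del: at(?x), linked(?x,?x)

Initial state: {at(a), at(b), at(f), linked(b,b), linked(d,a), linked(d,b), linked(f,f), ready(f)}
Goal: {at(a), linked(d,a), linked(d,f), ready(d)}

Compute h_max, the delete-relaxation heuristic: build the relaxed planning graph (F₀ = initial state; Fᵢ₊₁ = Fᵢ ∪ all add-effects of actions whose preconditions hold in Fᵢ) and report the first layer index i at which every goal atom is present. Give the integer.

1

F0 = init (8 atoms)
F1 = F0 ∪ {linked(a,a), linked(a,b), linked(a,f), linked(b,a), linked(b,f), linked(d,f), linked(f,a), linked(f,b), ready(a), ready(b), ready(d)}  (19 atoms)
goal ⊆ F1  ⇒  h_max = 1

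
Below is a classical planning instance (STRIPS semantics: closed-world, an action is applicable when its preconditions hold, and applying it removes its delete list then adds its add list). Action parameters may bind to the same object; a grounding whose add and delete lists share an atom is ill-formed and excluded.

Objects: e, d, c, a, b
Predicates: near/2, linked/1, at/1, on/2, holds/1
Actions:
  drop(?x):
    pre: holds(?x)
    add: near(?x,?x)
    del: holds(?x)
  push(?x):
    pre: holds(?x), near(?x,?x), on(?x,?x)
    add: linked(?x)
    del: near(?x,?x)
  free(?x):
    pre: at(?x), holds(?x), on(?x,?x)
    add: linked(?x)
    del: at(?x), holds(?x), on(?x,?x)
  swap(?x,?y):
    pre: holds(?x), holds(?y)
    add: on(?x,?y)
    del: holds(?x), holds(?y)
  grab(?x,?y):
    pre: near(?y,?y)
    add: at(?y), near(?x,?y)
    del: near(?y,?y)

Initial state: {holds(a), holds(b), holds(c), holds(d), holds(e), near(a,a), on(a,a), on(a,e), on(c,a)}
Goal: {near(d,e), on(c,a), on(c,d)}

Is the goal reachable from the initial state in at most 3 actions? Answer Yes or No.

1. drop(e)  →  {holds(a), holds(b), holds(c), holds(d), near(a,a), near(e,e), on(a,a), on(a,e), on(c,a)}
2. swap(c,d)  →  {holds(a), holds(b), near(a,a), near(e,e), on(a,a), on(a,e), on(c,a), on(c,d)}
3. grab(d,e)  →  {at(e), holds(a), holds(b), near(a,a), near(d,e), on(a,a), on(a,e), on(c,a), on(c,d)}
optimal plan length = 3; 3 ≤ 3

Yes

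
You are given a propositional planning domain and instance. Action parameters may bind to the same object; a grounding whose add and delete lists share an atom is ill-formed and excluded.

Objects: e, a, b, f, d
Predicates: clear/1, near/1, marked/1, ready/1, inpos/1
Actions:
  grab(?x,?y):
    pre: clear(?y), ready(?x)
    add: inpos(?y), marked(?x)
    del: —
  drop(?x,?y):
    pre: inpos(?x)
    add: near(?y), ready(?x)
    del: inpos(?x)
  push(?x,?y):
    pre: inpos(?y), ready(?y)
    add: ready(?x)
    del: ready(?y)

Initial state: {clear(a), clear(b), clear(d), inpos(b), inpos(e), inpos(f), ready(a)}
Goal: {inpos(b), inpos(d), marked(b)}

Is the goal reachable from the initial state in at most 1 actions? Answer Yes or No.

No

1. grab(a,a)  →  {clear(a), clear(b), clear(d), inpos(a), inpos(b), inpos(e), inpos(f), marked(a), ready(a)}
2. push(b,a)  →  {clear(a), clear(b), clear(d), inpos(a), inpos(b), inpos(e), inpos(f), marked(a), ready(b)}
3. grab(b,d)  →  {clear(a), clear(b), clear(d), inpos(a), inpos(b), inpos(d), inpos(e), inpos(f), marked(a), marked(b), ready(b)}
optimal plan length = 3; 3 > 1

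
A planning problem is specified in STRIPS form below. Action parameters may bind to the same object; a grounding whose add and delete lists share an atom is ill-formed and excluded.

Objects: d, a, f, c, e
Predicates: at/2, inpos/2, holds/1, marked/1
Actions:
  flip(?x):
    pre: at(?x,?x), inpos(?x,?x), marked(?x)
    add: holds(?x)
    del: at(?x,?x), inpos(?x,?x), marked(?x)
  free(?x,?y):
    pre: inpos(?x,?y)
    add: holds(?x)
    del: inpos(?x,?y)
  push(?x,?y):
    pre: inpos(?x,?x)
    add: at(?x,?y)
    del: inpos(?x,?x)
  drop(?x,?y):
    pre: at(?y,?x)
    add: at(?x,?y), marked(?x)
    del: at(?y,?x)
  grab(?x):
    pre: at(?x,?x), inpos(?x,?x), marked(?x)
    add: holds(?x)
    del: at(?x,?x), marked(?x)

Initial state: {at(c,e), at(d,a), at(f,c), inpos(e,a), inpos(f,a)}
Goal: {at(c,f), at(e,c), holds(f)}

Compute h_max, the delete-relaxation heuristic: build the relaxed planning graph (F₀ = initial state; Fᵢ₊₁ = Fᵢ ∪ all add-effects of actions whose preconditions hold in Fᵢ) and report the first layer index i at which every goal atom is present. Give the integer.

1

F0 = init (5 atoms)
F1 = F0 ∪ {at(a,d), at(c,f), at(e,c), holds(e), holds(f), marked(a), marked(c), marked(e)}  (13 atoms)
goal ⊆ F1  ⇒  h_max = 1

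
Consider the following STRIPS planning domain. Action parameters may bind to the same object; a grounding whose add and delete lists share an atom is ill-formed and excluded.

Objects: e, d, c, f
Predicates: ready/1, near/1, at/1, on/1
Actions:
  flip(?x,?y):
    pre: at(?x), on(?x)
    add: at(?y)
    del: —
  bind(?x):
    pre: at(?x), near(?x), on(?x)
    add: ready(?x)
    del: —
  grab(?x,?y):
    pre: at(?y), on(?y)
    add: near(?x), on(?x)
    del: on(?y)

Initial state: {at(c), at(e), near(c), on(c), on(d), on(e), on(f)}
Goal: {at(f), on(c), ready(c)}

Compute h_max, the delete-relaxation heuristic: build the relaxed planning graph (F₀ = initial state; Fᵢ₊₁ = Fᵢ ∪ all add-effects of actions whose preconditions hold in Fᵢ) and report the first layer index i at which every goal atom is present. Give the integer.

1

F0 = init (7 atoms)
F1 = F0 ∪ {at(d), at(f), near(d), near(e), near(f), ready(c)}  (13 atoms)
goal ⊆ F1  ⇒  h_max = 1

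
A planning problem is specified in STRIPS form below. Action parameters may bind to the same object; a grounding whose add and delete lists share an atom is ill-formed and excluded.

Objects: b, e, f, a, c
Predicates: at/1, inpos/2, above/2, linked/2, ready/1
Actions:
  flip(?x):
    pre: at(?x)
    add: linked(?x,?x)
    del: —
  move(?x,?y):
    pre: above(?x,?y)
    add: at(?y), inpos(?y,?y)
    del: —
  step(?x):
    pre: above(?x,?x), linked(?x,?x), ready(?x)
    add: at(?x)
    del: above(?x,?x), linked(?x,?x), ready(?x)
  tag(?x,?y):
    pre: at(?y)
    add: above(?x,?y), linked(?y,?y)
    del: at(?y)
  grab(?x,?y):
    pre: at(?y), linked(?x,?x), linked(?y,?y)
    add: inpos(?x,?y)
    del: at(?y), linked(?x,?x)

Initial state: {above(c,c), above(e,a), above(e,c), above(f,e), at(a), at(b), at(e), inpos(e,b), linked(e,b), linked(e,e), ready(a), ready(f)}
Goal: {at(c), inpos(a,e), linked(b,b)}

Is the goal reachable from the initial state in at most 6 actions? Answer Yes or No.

Yes

1. flip(b)  →  {above(c,c), above(e,a), above(e,c), above(f,e), at(a), at(b), at(e), inpos(e,b), linked(b,b), linked(e,b), linked(e,e), ready(a), ready(f)}
2. flip(a)  →  {above(c,c), above(e,a), above(e,c), above(f,e), at(a), at(b), at(e), inpos(e,b), linked(a,a), linked(b,b), linked(e,b), linked(e,e), ready(a), ready(f)}
3. move(e,c)  →  {above(c,c), above(e,a), above(e,c), above(f,e), at(a), at(b), at(c), at(e), inpos(c,c), inpos(e,b), linked(a,a), linked(b,b), linked(e,b), linked(e,e), ready(a), ready(f)}
4. grab(a,e)  →  {above(c,c), above(e,a), above(e,c), above(f,e), at(a), at(b), at(c), inpos(a,e), inpos(c,c), inpos(e,b), linked(b,b), linked(e,b), linked(e,e), ready(a), ready(f)}
optimal plan length = 4; 4 ≤ 6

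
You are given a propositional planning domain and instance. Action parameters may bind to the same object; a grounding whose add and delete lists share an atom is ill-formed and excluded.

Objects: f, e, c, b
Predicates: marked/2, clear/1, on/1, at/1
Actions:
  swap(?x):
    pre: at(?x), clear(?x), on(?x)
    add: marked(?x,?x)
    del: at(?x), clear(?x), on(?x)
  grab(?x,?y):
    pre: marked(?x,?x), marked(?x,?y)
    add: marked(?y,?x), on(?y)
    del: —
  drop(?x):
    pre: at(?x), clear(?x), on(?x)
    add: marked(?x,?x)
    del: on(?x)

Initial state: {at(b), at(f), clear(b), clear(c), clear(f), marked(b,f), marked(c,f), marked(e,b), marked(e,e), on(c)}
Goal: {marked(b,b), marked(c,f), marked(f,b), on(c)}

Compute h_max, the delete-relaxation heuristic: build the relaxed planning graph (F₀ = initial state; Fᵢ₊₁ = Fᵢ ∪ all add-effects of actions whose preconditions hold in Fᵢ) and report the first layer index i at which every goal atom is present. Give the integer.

F0 = init (10 atoms)
F1 = F0 ∪ {marked(b,e), on(b), on(e)}  (13 atoms)
F2 = F1 ∪ {marked(b,b)}  (14 atoms)
F3 = F2 ∪ {marked(f,b), on(f)}  (16 atoms)
goal ⊆ F3  ⇒  h_max = 3

3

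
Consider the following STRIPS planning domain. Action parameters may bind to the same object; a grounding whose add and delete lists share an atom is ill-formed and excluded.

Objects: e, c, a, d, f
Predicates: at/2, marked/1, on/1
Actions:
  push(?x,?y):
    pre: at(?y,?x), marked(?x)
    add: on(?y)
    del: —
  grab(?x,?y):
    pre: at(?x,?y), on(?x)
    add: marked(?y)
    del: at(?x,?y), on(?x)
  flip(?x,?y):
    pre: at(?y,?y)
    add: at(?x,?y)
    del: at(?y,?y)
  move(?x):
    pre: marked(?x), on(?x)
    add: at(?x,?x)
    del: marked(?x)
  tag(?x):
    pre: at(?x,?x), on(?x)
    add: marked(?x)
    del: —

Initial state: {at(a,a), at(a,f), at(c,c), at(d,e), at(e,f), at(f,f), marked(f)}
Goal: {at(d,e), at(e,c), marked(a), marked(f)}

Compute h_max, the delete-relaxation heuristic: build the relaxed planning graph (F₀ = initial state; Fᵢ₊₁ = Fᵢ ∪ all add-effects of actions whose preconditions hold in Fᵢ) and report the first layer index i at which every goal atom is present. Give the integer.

2

F0 = init (7 atoms)
F1 = F0 ∪ {at(a,c), at(c,a), at(c,f), at(d,a), at(d,c), at(d,f), at(e,a), at(e,c), at(f,a), at(f,c), on(a), on(e), on(f)}  (20 atoms)
F2 = F1 ∪ {marked(a), marked(c), on(c), on(d)}  (24 atoms)
goal ⊆ F2  ⇒  h_max = 2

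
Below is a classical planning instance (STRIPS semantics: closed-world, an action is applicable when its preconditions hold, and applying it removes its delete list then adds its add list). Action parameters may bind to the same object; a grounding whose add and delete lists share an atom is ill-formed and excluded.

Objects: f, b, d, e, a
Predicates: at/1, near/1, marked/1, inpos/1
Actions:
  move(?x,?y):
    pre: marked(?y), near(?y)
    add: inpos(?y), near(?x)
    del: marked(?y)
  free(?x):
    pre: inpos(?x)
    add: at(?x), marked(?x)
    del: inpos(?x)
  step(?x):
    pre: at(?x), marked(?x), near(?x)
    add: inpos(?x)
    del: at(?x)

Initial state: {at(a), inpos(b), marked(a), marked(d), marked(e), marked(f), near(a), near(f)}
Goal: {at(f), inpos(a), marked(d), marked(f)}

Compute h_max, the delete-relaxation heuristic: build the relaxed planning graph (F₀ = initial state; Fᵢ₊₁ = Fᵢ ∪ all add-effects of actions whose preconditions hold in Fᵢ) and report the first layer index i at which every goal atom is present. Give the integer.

F0 = init (8 atoms)
F1 = F0 ∪ {at(b), inpos(a), inpos(f), marked(b), near(b), near(d), near(e)}  (15 atoms)
F2 = F1 ∪ {at(f), inpos(d), inpos(e)}  (18 atoms)
goal ⊆ F2  ⇒  h_max = 2

2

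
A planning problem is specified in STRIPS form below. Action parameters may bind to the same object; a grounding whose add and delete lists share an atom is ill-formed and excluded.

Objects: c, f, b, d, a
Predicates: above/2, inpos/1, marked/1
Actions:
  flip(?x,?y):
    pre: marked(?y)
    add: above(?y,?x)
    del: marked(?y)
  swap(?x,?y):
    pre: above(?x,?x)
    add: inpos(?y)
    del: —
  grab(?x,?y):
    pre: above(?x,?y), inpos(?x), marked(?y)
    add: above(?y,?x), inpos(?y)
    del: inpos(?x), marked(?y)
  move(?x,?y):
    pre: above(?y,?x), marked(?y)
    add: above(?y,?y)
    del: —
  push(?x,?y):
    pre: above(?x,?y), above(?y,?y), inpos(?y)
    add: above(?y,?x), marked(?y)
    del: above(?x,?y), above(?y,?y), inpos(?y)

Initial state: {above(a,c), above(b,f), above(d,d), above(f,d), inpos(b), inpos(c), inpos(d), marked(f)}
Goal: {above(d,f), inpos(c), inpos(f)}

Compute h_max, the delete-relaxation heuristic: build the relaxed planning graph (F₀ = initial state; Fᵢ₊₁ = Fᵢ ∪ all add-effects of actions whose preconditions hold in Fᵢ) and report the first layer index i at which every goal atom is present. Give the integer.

F0 = init (8 atoms)
F1 = F0 ∪ {above(d,f), above(f,a), above(f,b), above(f,c), above(f,f), inpos(a), inpos(f), marked(d)}  (16 atoms)
goal ⊆ F1  ⇒  h_max = 1

1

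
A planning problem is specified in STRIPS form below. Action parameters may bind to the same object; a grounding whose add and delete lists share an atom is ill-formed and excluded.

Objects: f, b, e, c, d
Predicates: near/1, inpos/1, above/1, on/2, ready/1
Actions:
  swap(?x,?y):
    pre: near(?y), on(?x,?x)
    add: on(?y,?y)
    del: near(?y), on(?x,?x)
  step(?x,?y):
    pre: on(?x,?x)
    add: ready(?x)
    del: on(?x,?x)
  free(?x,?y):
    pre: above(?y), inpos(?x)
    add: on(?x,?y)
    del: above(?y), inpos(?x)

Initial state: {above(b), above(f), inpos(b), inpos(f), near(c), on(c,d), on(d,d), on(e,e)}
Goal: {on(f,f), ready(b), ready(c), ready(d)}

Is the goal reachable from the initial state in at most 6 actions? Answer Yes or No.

1. swap(e,c)  →  {above(b), above(f), inpos(b), inpos(f), on(c,c), on(c,d), on(d,d)}
2. step(c,f)  →  {above(b), above(f), inpos(b), inpos(f), on(c,d), on(d,d), ready(c)}
3. step(d,f)  →  {above(b), above(f), inpos(b), inpos(f), on(c,d), ready(c), ready(d)}
4. free(f,f)  →  {above(b), inpos(b), on(c,d), on(f,f), ready(c), ready(d)}
5. free(b,b)  →  {on(b,b), on(c,d), on(f,f), ready(c), ready(d)}
6. step(b,f)  →  {on(c,d), on(f,f), ready(b), ready(c), ready(d)}
optimal plan length = 6; 6 ≤ 6

Yes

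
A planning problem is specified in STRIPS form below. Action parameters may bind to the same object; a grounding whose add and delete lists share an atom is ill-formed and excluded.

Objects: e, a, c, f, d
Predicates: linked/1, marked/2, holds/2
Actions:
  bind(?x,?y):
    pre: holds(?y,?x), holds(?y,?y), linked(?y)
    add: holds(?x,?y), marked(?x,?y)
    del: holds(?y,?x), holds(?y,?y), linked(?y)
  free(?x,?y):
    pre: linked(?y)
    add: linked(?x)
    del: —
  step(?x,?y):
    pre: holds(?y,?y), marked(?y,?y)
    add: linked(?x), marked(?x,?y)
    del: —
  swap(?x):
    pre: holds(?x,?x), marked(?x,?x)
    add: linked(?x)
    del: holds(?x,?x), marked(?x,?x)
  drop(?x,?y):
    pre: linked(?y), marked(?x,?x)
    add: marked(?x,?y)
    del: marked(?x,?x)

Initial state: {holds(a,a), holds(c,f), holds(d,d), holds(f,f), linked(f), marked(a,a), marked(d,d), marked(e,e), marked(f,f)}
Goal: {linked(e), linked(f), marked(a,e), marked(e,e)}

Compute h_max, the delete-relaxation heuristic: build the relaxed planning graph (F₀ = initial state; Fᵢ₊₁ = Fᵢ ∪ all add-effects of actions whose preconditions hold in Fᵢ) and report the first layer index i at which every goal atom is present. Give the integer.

2

F0 = init (9 atoms)
F1 = F0 ∪ {linked(a), linked(c), linked(d), linked(e), marked(a,d), marked(a,f), marked(c,a), marked(c,d), marked(c,f), marked(d,a), marked(d,f), marked(e,a), marked(e,d), marked(e,f), marked(f,a), marked(f,d)}  (25 atoms)
F2 = F1 ∪ {marked(a,c), marked(a,e), marked(d,c), marked(d,e), marked(e,c), marked(f,c), marked(f,e)}  (32 atoms)
goal ⊆ F2  ⇒  h_max = 2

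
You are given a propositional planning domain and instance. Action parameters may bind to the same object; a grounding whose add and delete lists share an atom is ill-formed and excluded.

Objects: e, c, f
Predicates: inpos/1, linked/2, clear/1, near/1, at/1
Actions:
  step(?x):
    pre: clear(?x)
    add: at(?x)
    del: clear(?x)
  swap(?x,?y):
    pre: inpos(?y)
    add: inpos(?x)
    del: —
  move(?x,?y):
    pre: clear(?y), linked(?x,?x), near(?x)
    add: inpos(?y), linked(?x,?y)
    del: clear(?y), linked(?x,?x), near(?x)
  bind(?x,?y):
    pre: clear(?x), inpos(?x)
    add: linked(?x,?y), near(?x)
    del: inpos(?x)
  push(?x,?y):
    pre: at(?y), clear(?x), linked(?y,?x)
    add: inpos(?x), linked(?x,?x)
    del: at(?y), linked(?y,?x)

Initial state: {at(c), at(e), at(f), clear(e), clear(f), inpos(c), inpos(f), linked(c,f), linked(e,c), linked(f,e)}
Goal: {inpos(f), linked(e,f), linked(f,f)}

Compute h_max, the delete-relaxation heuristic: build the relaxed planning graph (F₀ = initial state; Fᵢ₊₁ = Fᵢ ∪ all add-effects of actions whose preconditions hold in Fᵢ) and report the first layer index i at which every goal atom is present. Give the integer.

2

F0 = init (10 atoms)
F1 = F0 ∪ {inpos(e), linked(e,e), linked(f,c), linked(f,f), near(f)}  (15 atoms)
F2 = F1 ∪ {linked(e,f), near(e)}  (17 atoms)
goal ⊆ F2  ⇒  h_max = 2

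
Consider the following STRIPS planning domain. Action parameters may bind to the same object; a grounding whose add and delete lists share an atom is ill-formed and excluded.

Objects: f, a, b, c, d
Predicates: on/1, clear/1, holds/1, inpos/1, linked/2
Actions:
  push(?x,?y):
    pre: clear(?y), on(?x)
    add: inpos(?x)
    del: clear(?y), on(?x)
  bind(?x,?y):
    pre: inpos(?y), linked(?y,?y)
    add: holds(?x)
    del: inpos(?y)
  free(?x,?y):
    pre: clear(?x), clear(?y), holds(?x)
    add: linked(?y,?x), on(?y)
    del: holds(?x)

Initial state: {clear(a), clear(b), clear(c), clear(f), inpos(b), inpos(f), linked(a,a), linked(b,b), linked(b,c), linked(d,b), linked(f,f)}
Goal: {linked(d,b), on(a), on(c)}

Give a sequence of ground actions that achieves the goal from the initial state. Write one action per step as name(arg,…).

1. bind(f,f)  →  {clear(a), clear(b), clear(c), clear(f), holds(f), inpos(b), linked(a,a), linked(b,b), linked(b,c), linked(d,b), linked(f,f)}
2. bind(a,b)  →  {clear(a), clear(b), clear(c), clear(f), holds(a), holds(f), linked(a,a), linked(b,b), linked(b,c), linked(d,b), linked(f,f)}
3. free(f,a)  →  {clear(a), clear(b), clear(c), clear(f), holds(a), linked(a,a), linked(a,f), linked(b,b), linked(b,c), linked(d,b), linked(f,f), on(a)}
4. free(a,c)  →  {clear(a), clear(b), clear(c), clear(f), linked(a,a), linked(a,f), linked(b,b), linked(b,c), linked(c,a), linked(d,b), linked(f,f), on(a), on(c)}

bind(f,f); bind(a,b); free(f,a); free(a,c)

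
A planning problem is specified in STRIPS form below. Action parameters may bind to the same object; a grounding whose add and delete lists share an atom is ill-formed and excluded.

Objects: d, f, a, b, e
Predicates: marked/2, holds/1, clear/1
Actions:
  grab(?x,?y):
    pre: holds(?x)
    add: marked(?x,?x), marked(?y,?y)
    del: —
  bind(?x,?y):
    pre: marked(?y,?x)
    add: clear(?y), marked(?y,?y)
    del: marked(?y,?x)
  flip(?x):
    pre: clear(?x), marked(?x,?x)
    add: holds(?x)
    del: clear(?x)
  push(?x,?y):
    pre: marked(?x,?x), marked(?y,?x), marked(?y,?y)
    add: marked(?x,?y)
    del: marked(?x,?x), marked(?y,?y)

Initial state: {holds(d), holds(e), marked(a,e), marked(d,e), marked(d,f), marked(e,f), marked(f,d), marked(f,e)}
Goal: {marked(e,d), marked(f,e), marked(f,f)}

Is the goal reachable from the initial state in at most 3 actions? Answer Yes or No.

1. grab(d,d)  →  {holds(d), holds(e), marked(a,e), marked(d,d), marked(d,e), marked(d,f), marked(e,f), marked(f,d), marked(f,e)}
2. grab(e,f)  →  {holds(d), holds(e), marked(a,e), marked(d,d), marked(d,e), marked(d,f), marked(e,e), marked(e,f), marked(f,d), marked(f,e), marked(f,f)}
3. push(e,d)  →  {holds(d), holds(e), marked(a,e), marked(d,e), marked(d,f), marked(e,d), marked(e,f), marked(f,d), marked(f,e), marked(f,f)}
optimal plan length = 3; 3 ≤ 3

Yes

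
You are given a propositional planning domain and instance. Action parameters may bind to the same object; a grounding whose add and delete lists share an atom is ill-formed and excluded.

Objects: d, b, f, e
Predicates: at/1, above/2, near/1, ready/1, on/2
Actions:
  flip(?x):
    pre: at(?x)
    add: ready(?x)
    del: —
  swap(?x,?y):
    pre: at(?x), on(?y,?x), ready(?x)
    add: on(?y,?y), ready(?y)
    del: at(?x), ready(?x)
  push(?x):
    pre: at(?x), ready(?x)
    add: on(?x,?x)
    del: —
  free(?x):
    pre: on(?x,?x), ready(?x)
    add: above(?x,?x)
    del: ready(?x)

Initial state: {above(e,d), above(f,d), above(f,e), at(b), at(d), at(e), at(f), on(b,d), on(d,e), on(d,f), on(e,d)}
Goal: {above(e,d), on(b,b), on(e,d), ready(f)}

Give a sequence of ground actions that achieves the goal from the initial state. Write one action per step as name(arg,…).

1. flip(d)  →  {above(e,d), above(f,d), above(f,e), at(b), at(d), at(e), at(f), on(b,d), on(d,e), on(d,f), on(e,d), ready(d)}
2. flip(f)  →  {above(e,d), above(f,d), above(f,e), at(b), at(d), at(e), at(f), on(b,d), on(d,e), on(d,f), on(e,d), ready(d), ready(f)}
3. swap(d,b)  →  {above(e,d), above(f,d), above(f,e), at(b), at(e), at(f), on(b,b), on(b,d), on(d,e), on(d,f), on(e,d), ready(b), ready(f)}

flip(d); flip(f); swap(d,b)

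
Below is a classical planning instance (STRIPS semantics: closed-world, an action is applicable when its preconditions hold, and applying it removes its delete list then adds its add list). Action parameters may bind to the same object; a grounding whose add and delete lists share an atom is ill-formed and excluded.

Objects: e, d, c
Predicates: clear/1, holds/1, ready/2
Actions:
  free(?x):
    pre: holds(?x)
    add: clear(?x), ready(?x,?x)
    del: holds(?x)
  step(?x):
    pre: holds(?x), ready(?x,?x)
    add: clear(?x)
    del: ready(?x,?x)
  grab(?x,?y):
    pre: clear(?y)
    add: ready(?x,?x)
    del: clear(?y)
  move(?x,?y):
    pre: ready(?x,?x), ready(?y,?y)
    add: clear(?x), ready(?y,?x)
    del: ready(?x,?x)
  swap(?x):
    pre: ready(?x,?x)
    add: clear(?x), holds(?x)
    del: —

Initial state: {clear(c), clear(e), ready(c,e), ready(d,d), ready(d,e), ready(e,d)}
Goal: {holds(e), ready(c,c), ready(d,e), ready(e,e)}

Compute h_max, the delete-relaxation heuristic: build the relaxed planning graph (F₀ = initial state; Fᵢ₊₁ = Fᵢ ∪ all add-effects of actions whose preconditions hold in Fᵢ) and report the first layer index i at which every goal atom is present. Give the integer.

2

F0 = init (6 atoms)
F1 = F0 ∪ {clear(d), holds(d), ready(c,c), ready(e,e)}  (10 atoms)
F2 = F1 ∪ {holds(c), holds(e), ready(c,d), ready(d,c), ready(e,c)}  (15 atoms)
goal ⊆ F2  ⇒  h_max = 2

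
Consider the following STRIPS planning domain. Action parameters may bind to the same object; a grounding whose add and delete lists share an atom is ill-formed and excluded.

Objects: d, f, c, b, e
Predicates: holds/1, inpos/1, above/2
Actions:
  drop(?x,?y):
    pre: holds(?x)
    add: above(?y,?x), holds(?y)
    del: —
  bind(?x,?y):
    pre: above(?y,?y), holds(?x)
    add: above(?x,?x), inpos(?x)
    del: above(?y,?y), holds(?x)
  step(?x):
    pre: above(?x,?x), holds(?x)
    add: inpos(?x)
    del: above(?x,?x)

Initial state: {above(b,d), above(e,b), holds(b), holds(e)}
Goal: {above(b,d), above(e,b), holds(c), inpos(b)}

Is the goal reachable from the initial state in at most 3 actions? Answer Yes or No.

Yes

1. drop(b,c)  →  {above(b,d), above(c,b), above(e,b), holds(b), holds(c), holds(e)}
2. drop(c,c)  →  {above(b,d), above(c,b), above(c,c), above(e,b), holds(b), holds(c), holds(e)}
3. bind(b,c)  →  {above(b,b), above(b,d), above(c,b), above(e,b), holds(c), holds(e), inpos(b)}
optimal plan length = 3; 3 ≤ 3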